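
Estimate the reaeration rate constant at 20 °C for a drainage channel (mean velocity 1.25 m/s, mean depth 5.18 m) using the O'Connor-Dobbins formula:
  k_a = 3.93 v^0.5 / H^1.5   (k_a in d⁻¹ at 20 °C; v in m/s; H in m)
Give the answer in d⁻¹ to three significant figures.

k_a = 3.93 × 1.25^0.5 / 5.18^1.5 = 3.93 × 1.118 / 11.79 = 0.3727 d⁻¹.

k_a ≈ 0.373 d⁻¹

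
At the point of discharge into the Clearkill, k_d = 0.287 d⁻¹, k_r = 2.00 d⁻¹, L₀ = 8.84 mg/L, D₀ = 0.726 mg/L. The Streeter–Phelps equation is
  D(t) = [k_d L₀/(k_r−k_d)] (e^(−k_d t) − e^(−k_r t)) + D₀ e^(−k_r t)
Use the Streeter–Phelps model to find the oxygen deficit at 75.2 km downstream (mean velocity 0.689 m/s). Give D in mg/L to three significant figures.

D ≈ 0.970 mg/L

Travel time t = x/v = 75.2 km / (0.689 m/s) = 75200 m / 0.689 m/s = 109100 s = 1.263 d.
k_d L₀/(k_r−k_d) = 0.287×8.84/(2.00−0.287) = 2.537/1.713 = 1.481 mg/L.
e^(−k_d t) = e^(−0.287×1.263) = 0.6959; e^(−k_r t) = e^(−2.00×1.263) = 0.07994.
D = 1.481 × (0.6959 − 0.07994) + 0.726 × 0.07994 = 0.9123 + 0.05804 = 0.9703 mg/L.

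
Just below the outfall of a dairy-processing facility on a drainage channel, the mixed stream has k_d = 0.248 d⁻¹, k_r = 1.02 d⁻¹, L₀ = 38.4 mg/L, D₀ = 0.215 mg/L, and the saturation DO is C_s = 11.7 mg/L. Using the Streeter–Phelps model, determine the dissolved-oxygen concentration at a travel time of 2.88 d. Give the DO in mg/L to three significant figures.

k_d L₀/(k_r−k_d) = 0.248×38.4/(1.02−0.248) = 9.523/0.7720 = 12.34 mg/L.
e^(−k_d t) = e^(−0.248×2.880) = 0.4896; e^(−k_r t) = e^(−1.02×2.880) = 0.05299.
D = 12.34 × (0.4896 − 0.05299) + 0.215 × 0.05299 = 5.385 + 0.01139 = 5.397 mg/L.
DO = C_s − D = 11.7 − 5.397 = 6.303 mg/L.

DO ≈ 6.30 mg/L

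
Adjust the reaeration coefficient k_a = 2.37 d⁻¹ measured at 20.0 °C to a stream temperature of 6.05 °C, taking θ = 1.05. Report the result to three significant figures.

k_a ≈ 1.20 d⁻¹

k_a(T₂) = k_a(T₁) · θ^(T₂−T₁) = 2.37 × 1.05^(6.05−20.0)
= 2.37 × 1.05^-13.9 = 2.37 × 0.5063 = 1.200 d⁻¹.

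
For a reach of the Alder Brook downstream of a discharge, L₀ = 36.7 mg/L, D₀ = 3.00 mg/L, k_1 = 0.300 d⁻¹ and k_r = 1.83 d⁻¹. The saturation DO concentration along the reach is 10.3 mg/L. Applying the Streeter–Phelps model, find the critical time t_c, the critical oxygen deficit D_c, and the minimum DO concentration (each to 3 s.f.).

t_c = [1/(k_r−k_1)] ln[(k_r/k_1)(1 − D₀(k_r−k_1)/(k_1 L₀))]
= [1/(1.83−0.300)] ln[(1.83/0.300)(1 − 3.00×1.530/(0.300×36.7))]
= (1/1.530) ln[6.100 × 0.5831] = 0.6536 × ln(3.557) = 0.6536 × 1.269 = 0.8293 d.
D_c = (k_1/k_r) L₀ e^(−k_1 t_c) = (0.300/1.83) × 36.7 × e^(−0.300×0.8293) = 0.1639 × 36.7 × 0.7797 = 4.691 mg/L.
Minimum DO = C_s − D_c = 10.3 − 4.691 = 5.609 mg/L.

t_c ≈ 0.829 d; D_c ≈ 4.69 mg/L; min DO ≈ 5.61 mg/L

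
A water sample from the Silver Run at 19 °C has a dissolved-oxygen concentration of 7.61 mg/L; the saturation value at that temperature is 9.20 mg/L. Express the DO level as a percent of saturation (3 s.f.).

82.7 % saturation

% saturation = C/C_s × 100 = 7.61/9.20 × 100 = 82.7 %.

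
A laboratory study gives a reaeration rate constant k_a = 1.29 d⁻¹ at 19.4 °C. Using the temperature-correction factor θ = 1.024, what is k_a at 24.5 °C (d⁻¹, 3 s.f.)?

k_a(T₂) = k_a(T₁) · θ^(T₂−T₁) = 1.29 × 1.024^(24.5−19.4)
= 1.29 × 1.024^5.10 = 1.29 × 1.129 = 1.456 d⁻¹.

k_a ≈ 1.46 d⁻¹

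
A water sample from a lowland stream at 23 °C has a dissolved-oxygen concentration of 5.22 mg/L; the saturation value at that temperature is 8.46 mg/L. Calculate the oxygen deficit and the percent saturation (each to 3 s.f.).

D ≈ 3.24 mg/L; 61.7 % saturation

D = C_s − C = 8.46 − 5.22 = 3.24 mg/L.
% saturation = 5.22/8.46 × 100 = 61.7 %.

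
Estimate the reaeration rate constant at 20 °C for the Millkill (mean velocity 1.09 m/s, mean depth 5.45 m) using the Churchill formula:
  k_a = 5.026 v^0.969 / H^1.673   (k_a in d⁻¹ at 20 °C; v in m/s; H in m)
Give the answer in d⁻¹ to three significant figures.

k_a = 5.026 × 1.09^0.969 / 5.45^1.673 = 5.026 × 1.087 / 17.06 = 0.3203 d⁻¹.

k_a ≈ 0.320 d⁻¹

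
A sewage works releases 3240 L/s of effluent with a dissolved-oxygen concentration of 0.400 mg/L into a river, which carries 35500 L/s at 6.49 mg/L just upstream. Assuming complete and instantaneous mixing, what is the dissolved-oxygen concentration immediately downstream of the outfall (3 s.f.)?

Flow-weighted mixing: C = (Q_r C_r + Q_w C_w)/(Q_r + Q_w)
= (35500×6.49 + 3240×0.400)/(35500 + 3240) = 231700/38740 = 5.981 mg/L.

5.98 mg/L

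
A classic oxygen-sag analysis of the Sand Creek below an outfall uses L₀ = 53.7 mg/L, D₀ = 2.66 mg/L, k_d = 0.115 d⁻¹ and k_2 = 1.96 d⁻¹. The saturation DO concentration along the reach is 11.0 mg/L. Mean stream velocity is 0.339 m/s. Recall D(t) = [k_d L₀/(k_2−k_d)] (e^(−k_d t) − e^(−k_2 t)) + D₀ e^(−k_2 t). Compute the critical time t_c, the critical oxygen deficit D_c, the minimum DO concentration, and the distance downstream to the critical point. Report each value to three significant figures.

t_c ≈ 0.679 d; D_c ≈ 2.91 mg/L; min DO ≈ 8.09 mg/L; x_c ≈ 19.9 km

At the critical point dD/dt = 0, so k_d L₀ e^(−k_d t) = k_2 D. Substituting D(t) from the Streeter–Phelps equation and solving for t gives
t_c = ln[(k_2/k_d)(1 − D₀(k_2−k_d)/(k_d L₀))] / (k_2−k_d).
Here k_2−k_d = 1.845 d⁻¹ and 1 − D₀(k_2−k_d)/(k_d L₀) = 1 − 2.66×1.845/(0.115×53.7) = 0.2053, so
t_c = ln(17.04 × 0.2053) / 1.845 = 1.252 / 1.845 = 0.6788 d.
D_c = (k_d/k_2) L₀ e^(−k_d t_c) = (0.115/1.96) × 53.7 × e^(−0.115×0.6788) = 0.05867 × 53.7 × 0.9249 = 2.914 mg/L.
Minimum DO = C_s − D_c = 11.0 − 2.914 = 8.086 mg/L.
x_c = v t_c = 0.339 m/s × 0.6788 d × 86400 s/d = 19880 m ≈ 19.9 km.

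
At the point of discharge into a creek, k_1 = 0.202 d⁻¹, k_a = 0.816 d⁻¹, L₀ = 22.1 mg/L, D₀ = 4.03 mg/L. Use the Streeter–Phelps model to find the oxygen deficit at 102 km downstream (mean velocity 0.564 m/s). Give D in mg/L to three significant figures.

Travel time t = x/v = 102 km / (0.564 m/s) = 102000 m / 0.564 m/s = 180900 s = 2.093 d.
k_1 L₀/(k_a−k_1) = 0.202×22.1/(0.816−0.202) = 4.464/0.6140 = 7.271 mg/L.
e^(−k_1 t) = e^(−0.202×2.093) = 0.6552; e^(−k_a t) = e^(−0.816×2.093) = 0.1812.
D = 7.271 × (0.6552 − 0.1812) + 4.03 × 0.1812 = 3.446 + 0.7303 = 4.176 mg/L.

D ≈ 4.18 mg/L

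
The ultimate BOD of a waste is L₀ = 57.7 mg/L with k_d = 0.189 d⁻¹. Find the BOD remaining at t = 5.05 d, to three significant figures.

L_t = L₀ e^(−k_d t) = 57.7 × e^(−0.189×5.05) = 57.7 × 0.3850 = 22.22 mg/L.

L ≈ 22.2 mg/L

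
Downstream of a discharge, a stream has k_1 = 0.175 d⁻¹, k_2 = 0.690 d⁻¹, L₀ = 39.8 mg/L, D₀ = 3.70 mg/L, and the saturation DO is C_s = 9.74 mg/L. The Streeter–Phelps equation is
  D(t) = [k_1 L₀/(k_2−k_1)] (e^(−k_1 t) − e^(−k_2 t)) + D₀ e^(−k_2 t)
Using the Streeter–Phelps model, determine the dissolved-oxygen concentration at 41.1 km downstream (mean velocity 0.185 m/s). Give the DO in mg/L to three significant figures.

Travel time t = x/v = 41.1 km / (0.185 m/s) = 41100 m / 0.185 m/s = 222200 s = 2.571 d.
k_1 L₀/(k_2−k_1) = 0.175×39.8/(0.690−0.175) = 6.965/0.5150 = 13.52 mg/L.
e^(−k_1 t) = e^(−0.175×2.571) = 0.6376; e^(−k_2 t) = e^(−0.690×2.571) = 0.1696.
D = 13.52 × (0.6376 − 0.1696) + 3.70 × 0.1696 = 6.330 + 0.6276 = 6.957 mg/L.
DO = C_s − D = 9.74 − 6.957 = 2.783 mg/L.

DO ≈ 2.78 mg/L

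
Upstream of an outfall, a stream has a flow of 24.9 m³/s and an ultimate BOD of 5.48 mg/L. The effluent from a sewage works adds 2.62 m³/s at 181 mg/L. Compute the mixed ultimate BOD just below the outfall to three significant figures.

Flow-weighted mixing: C = (Q_r C_r + Q_w C_w)/(Q_r + Q_w)
= (24.9×5.48 + 2.62×181)/(24.9 + 2.62) = 610.7/27.52 = 22.19 mg/L.

22.2 mg/L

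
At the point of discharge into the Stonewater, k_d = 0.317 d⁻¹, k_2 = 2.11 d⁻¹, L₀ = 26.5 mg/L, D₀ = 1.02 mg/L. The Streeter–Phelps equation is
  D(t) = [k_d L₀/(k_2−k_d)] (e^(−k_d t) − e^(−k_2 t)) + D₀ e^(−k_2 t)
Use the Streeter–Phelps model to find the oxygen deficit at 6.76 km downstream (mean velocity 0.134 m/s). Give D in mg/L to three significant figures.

Travel time t = x/v = 6.76 km / (0.134 m/s) = 6760 m / 0.134 m/s = 50450 s = 0.5839 d.
k_d L₀/(k_2−k_d) = 0.317×26.5/(2.11−0.317) = 8.401/1.793 = 4.685 mg/L.
e^(−k_d t) = e^(−0.317×0.5839) = 0.8310; e^(−k_2 t) = e^(−2.11×0.5839) = 0.2917.
D = 4.685 × (0.8310 − 0.2917) + 1.02 × 0.2917 = 2.527 + 0.2975 = 2.824 mg/L.

D ≈ 2.82 mg/L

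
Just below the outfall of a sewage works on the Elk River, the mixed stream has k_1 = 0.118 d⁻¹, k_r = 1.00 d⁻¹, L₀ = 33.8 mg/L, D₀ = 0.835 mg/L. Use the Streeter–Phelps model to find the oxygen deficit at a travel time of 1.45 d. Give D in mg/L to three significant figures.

k_1 L₀/(k_r−k_1) = 0.118×33.8/(1.00−0.118) = 3.988/0.8820 = 4.522 mg/L.
e^(−k_1 t) = e^(−0.118×1.450) = 0.8427; e^(−k_r t) = e^(−1.00×1.450) = 0.2346.
D = 4.522 × (0.8427 − 0.2346) + 0.835 × 0.2346 = 2.750 + 0.1959 = 2.946 mg/L.

D ≈ 2.95 mg/L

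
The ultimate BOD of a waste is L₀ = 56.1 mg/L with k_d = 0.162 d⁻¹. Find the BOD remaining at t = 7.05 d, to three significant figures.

L_t = L₀ e^(−k_d t) = 56.1 × e^(−0.162×7.05) = 56.1 × 0.3191 = 17.90 mg/L.

L ≈ 17.9 mg/L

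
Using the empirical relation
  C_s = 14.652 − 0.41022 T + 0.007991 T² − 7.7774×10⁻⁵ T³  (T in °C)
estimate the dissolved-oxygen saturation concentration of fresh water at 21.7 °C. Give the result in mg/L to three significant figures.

C_s = 14.652 − 0.41022×21.7 + 0.007991×21.7² − 7.7774×10⁻⁵×21.7³ = 8.718 mg/L.

C_s ≈ 8.72 mg/L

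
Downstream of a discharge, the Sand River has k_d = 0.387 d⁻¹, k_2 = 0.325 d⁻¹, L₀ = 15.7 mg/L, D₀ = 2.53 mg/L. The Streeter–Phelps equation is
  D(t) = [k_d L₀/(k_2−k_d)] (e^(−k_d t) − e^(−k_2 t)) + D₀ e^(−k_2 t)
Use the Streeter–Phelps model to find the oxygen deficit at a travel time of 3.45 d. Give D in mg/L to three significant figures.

D ≈ 6.97 mg/L

k_d L₀/(k_2−k_d) = 0.387×15.7/(0.325−0.387) = 6.076/-0.06200 = -98.00 mg/L.
e^(−k_d t) = e^(−0.387×3.450) = 0.2631; e^(−k_2 t) = e^(−0.325×3.450) = 0.3259.
D = -98.00 × (0.2631 − 0.3259) + 2.53 × 0.3259 = 6.150 + 0.8245 = 6.974 mg/L.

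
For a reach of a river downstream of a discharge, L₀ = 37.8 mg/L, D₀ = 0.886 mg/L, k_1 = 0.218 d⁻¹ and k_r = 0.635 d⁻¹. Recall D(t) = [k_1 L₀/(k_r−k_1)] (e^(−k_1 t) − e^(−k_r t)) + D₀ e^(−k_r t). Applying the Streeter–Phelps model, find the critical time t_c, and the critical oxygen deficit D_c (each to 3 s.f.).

At the critical point dD/dt = 0, so k_1 L₀ e^(−k_1 t) = k_r D. Substituting D(t) from the Streeter–Phelps equation and solving for t gives
t_c = ln[(k_r/k_1)(1 − D₀(k_r−k_1)/(k_1 L₀))] / (k_r−k_1).
Here k_r−k_1 = 0.4170 d⁻¹ and 1 − D₀(k_r−k_1)/(k_1 L₀) = 1 − 0.886×0.4170/(0.218×37.8) = 0.9552, so
t_c = ln(2.913 × 0.9552) / 0.4170 = 1.023 / 0.4170 = 2.454 d.
L(t_c) = L₀ e^(−k_1 t_c) = 37.8 × 0.5857 = 22.14 mg/L, and at the critical point k_r D_c = k_1 L, so D_c = (0.218/0.635) × 22.14 = 7.601 mg/L.

t_c ≈ 2.45 d; D_c ≈ 7.60 mg/L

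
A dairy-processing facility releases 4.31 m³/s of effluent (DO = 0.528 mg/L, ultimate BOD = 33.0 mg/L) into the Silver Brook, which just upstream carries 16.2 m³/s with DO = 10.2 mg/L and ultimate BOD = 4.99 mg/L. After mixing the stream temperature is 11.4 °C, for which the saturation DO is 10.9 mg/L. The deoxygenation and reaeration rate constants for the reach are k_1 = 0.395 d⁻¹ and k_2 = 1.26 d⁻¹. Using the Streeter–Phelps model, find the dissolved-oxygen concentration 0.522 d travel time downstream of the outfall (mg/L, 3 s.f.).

DO ≈ 8.02 mg/L

Mixed DO = (16.2×10.2 + 4.31×0.528)/(16.2+4.31) = 167.5/20.51 = 8.168 mg/L.
Mixed L₀ = (16.2×4.99 + 4.31×33.0)/(20.51) = 223.1/20.51 = 10.88 mg/L.
Initial deficit D₀ = C_s − DO₀ = 10.9 − 8.168 = 2.732 mg/L.
D(0.522) = [0.395×10.88/(1.26−0.395)](e^(−0.395×0.522) − e^(−1.26×0.522)) + 2.732 e^(−1.26×0.522)
= 4.967 × (0.8137 − 0.5180) + 2.732 × 0.5180 = 2.884 mg/L.
DO = 10.9 − 2.884 = 8.016 mg/L.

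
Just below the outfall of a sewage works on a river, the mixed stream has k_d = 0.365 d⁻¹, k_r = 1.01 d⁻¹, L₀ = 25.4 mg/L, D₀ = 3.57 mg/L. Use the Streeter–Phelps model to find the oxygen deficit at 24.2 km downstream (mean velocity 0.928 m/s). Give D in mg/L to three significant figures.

Travel time t = x/v = 24.2 km / (0.928 m/s) = 24200 m / 0.928 m/s = 26080 s = 0.3018 d.
k_d L₀/(k_r−k_d) = 0.365×25.4/(1.01−0.365) = 9.271/0.6450 = 14.37 mg/L.
e^(−k_d t) = e^(−0.365×0.3018) = 0.8957; e^(−k_r t) = e^(−1.01×0.3018) = 0.7372.
D = 14.37 × (0.8957 − 0.7372) + 3.57 × 0.7372 = 2.277 + 2.632 = 4.909 mg/L.

D ≈ 4.91 mg/L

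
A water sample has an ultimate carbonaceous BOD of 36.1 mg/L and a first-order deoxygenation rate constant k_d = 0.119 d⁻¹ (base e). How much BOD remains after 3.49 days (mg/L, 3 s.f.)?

L_t = L₀ e^(−k_d t) = 36.1 × e^(−0.119×3.49) = 36.1 × 0.6601 = 23.83 mg/L.

L ≈ 23.8 mg/L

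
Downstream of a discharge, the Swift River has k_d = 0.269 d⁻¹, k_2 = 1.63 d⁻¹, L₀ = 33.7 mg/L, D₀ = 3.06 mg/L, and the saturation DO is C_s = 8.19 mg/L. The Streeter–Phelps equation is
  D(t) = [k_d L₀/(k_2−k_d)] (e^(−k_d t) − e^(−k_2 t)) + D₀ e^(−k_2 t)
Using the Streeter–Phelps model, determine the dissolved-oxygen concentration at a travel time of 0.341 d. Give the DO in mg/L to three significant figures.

k_d L₀/(k_2−k_d) = 0.269×33.7/(1.63−0.269) = 9.065/1.361 = 6.661 mg/L.
e^(−k_d t) = e^(−0.269×0.3410) = 0.9124; e^(−k_2 t) = e^(−1.63×0.3410) = 0.5736.
D = 6.661 × (0.9124 − 0.5736) + 3.06 × 0.5736 = 2.256 + 1.755 = 4.012 mg/L.
DO = C_s − D = 8.19 − 4.012 = 4.178 mg/L.

DO ≈ 4.18 mg/L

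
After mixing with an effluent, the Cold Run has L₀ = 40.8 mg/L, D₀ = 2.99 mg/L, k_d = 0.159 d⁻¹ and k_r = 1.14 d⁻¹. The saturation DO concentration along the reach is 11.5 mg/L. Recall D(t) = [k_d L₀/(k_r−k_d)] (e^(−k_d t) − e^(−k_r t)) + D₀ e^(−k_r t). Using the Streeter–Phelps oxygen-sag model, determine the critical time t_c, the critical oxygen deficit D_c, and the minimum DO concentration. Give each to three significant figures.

t_c = [1/(k_r−k_d)] ln[(k_r/k_d)(1 − D₀(k_r−k_d)/(k_d L₀))]
= [1/(1.14−0.159)] ln[(1.14/0.159)(1 − 2.99×0.9810/(0.159×40.8))]
= (1/0.9810) ln[7.170 × 0.5478] = 1.019 × ln(3.928) = 1.019 × 1.368 = 1.395 d.
L(t_c) = L₀ e^(−k_d t_c) = 40.8 × 0.8011 = 32.69 mg/L, and at the critical point k_r D_c = k_d L, so D_c = (0.159/1.14) × 32.69 = 4.559 mg/L.
Minimum DO = C_s − D_c = 11.5 − 4.559 = 6.941 mg/L.

t_c ≈ 1.39 d; D_c ≈ 4.56 mg/L; min DO ≈ 6.94 mg/L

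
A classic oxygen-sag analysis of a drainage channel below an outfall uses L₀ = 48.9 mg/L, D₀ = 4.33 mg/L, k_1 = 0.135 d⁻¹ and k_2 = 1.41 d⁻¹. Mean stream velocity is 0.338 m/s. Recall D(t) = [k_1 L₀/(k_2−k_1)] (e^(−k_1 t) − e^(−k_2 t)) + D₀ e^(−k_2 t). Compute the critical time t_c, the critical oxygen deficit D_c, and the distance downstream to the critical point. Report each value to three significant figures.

t_c ≈ 0.421 d; D_c ≈ 4.42 mg/L; x_c ≈ 12.3 km

With k_2/k_1 = 10.44 and 1 − D₀(k_2−k_1)/(k_1 L₀) = 0.1637,
t_c = ln(10.44 × 0.1637) / (1.41 − 0.135) = ln(1.710) / 1.275 = 0.5364/1.275 = 0.4207 d.
D_c = (k_1/k_2) L₀ e^(−k_1 t_c) = (0.135/1.41) × 48.9 × e^(−0.135×0.4207) = 0.09574 × 48.9 × 0.9448 = 4.423 mg/L.
x_c = v t_c = 0.338 m/s × 0.4207 d × 86400 s/d = 12290 m ≈ 12.3 km.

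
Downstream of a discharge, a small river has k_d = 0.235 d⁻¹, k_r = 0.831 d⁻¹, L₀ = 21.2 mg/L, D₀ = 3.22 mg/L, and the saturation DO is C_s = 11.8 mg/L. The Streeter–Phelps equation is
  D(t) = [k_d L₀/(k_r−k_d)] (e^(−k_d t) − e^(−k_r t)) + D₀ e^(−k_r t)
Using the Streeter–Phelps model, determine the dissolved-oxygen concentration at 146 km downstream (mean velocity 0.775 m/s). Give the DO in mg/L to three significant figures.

DO ≈ 7.63 mg/L

Travel time t = x/v = 146 km / (0.775 m/s) = 146000 m / 0.775 m/s = 188400 s = 2.180 d.
k_d L₀/(k_r−k_d) = 0.235×21.2/(0.831−0.235) = 4.982/0.5960 = 8.359 mg/L.
e^(−k_d t) = e^(−0.235×2.180) = 0.5991; e^(−k_r t) = e^(−0.831×2.180) = 0.1633.
D = 8.359 × (0.5991 − 0.1633) + 3.22 × 0.1633 = 3.642 + 0.5260 = 4.168 mg/L.
DO = C_s − D = 11.8 − 4.168 = 7.632 mg/L.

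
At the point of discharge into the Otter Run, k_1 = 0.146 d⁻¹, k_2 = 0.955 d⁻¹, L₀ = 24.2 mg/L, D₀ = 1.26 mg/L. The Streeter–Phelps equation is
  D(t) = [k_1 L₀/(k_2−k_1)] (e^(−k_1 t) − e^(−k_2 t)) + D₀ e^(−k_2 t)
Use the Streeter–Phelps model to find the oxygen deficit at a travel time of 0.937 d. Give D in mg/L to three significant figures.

D ≈ 2.54 mg/L

k_1 L₀/(k_2−k_1) = 0.146×24.2/(0.955−0.146) = 3.533/0.8090 = 4.367 mg/L.
e^(−k_1 t) = e^(−0.146×0.9370) = 0.8721; e^(−k_2 t) = e^(−0.955×0.9370) = 0.4087.
D = 4.367 × (0.8721 − 0.4087) + 1.26 × 0.4087 = 2.024 + 0.5149 = 2.539 mg/L.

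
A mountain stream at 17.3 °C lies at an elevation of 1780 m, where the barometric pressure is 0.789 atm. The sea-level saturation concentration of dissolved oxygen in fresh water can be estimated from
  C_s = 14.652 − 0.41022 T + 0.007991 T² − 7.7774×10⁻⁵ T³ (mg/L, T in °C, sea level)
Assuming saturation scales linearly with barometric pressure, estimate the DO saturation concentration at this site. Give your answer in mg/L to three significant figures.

C_s ≈ 7.53 mg/L

At sea level: C_s = 14.652 − 0.41022×17.3 + 0.007991×17.3² − 7.7774×10⁻⁵×17.3³ = 9.544 mg/L.
Pressure correction: C_s' = 9.544 × 0.789 = 7.530 mg/L.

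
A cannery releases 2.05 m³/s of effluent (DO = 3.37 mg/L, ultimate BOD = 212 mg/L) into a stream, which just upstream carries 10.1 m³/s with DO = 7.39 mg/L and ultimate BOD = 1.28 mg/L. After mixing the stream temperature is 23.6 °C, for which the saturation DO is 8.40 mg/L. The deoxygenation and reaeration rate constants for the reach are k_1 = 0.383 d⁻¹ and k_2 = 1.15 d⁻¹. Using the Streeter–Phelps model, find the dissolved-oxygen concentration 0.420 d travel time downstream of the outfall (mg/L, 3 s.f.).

DO ≈ 3.05 mg/L

Mixed DO = (10.1×7.39 + 2.05×3.37)/(10.1+2.05) = 81.55/12.15 = 6.712 mg/L.
Mixed L₀ = (10.1×1.28 + 2.05×212)/(12.15) = 447.5/12.15 = 36.83 mg/L.
Initial deficit D₀ = C_s − DO₀ = 8.40 − 6.712 = 1.688 mg/L.
D(0.420) = [0.383×36.83/(1.15−0.383)](e^(−0.383×0.420) − e^(−1.15×0.420)) + 1.688 e^(−1.15×0.420)
= 18.39 × (0.8514 − 0.6169) + 1.688 × 0.6169 = 5.354 mg/L.
DO = 8.40 − 5.354 = 3.046 mg/L.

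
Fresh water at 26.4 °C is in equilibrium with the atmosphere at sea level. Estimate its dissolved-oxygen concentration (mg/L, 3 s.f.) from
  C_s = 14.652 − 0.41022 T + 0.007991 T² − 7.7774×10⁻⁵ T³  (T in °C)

C_s = 14.652 − 0.41022×26.4 + 0.007991×26.4² − 7.7774×10⁻⁵×26.4³ = 7.961 mg/L.

C_s ≈ 7.96 mg/L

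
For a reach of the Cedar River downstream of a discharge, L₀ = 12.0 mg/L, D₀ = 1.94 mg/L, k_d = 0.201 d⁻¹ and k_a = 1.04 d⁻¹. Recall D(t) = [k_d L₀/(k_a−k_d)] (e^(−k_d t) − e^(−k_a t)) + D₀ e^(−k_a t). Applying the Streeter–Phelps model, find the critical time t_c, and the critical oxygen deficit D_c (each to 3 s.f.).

At the critical point dD/dt = 0, so k_d L₀ e^(−k_d t) = k_a D. Substituting D(t) from the Streeter–Phelps equation and solving for t gives
t_c = ln[(k_a/k_d)(1 − D₀(k_a−k_d)/(k_d L₀))] / (k_a−k_d).
Here k_a−k_d = 0.8390 d⁻¹ and 1 − D₀(k_a−k_d)/(k_d L₀) = 1 − 1.94×0.8390/(0.201×12.0) = 0.3252, so
t_c = ln(5.174 × 0.3252) / 0.8390 = 0.5203 / 0.8390 = 0.6201 d.
D_c = (k_d/k_a) L₀ e^(−k_d t_c) = (0.201/1.04) × 12.0 × e^(−0.201×0.6201) = 0.1933 × 12.0 × 0.8828 = 2.047 mg/L.

t_c ≈ 0.620 d; D_c ≈ 2.05 mg/L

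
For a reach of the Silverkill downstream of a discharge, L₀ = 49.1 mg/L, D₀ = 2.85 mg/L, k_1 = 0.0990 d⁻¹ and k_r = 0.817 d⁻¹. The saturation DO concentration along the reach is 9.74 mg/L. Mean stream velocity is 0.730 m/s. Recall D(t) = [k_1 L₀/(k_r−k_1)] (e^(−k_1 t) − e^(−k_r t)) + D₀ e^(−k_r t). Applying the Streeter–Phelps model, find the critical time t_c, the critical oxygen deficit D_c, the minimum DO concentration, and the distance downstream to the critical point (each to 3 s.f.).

t_c ≈ 2.18 d; D_c ≈ 4.80 mg/L; min DO ≈ 4.94 mg/L; x_c ≈ 137 km

With k_r/k_1 = 8.253 and 1 − D₀(k_r−k_1)/(k_1 L₀) = 0.5790,
t_c = ln(8.253 × 0.5790) / (0.817 − 0.0990) = ln(4.778) / 0.7180 = 1.564/0.7180 = 2.178 d.
L(t_c) = L₀ e^(−k_1 t_c) = 49.1 × 0.8060 = 39.57 mg/L, and at the critical point k_r D_c = k_1 L, so D_c = (0.0990/0.817) × 39.57 = 4.795 mg/L.
Minimum DO = C_s − D_c = 9.74 − 4.795 = 4.945 mg/L.
x_c = v t_c = 0.730 m/s × 2.178 d × 86400 s/d = 137400 m ≈ 137 km.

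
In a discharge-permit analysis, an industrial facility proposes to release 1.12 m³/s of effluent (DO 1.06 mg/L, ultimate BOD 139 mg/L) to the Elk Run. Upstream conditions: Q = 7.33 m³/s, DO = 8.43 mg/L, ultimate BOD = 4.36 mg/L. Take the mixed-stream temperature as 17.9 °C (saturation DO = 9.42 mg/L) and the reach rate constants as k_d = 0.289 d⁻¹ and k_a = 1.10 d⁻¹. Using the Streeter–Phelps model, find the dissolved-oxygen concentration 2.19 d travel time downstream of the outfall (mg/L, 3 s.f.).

DO ≈ 5.75 mg/L

Mixed DO = (7.33×8.43 + 1.12×1.06)/(7.33+1.12) = 62.98/8.450 = 7.453 mg/L.
Mixed L₀ = (7.33×4.36 + 1.12×139)/(8.450) = 187.6/8.450 = 22.21 mg/L.
Initial deficit D₀ = C_s − DO₀ = 9.42 − 7.453 = 1.967 mg/L.
D(2.19) = [0.289×22.21/(1.10−0.289)](e^(−0.289×2.19) − e^(−1.10×2.19)) + 1.967 e^(−1.10×2.19)
= 7.913 × (0.5310 − 0.08991) + 1.967 × 0.08991 = 3.668 mg/L.
DO = 9.42 − 3.668 = 5.752 mg/L.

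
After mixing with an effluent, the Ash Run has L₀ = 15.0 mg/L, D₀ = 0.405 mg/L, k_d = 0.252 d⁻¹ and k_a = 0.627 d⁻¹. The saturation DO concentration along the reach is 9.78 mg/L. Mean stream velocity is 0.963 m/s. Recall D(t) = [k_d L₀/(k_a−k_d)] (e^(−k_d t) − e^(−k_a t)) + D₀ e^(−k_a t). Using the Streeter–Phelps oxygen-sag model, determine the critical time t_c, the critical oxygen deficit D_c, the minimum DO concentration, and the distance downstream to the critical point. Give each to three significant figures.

t_c = [1/(k_a−k_d)] ln[(k_a/k_d)(1 − D₀(k_a−k_d)/(k_d L₀))]
= [1/(0.627−0.252)] ln[(0.627/0.252)(1 − 0.405×0.3750/(0.252×15.0))]
= (1/0.3750) ln[2.488 × 0.9598] = 2.667 × ln(2.388) = 2.667 × 0.8705 = 2.321 d.
L(t_c) = L₀ e^(−k_d t_c) = 15.0 × 0.5571 = 8.357 mg/L, and at the critical point k_a D_c = k_d L, so D_c = (0.252/0.627) × 8.357 = 3.359 mg/L.
Minimum DO = C_s − D_c = 9.78 − 3.359 = 6.421 mg/L.
x_c = v t_c = 0.963 m/s × 2.321 d × 86400 s/d = 193100 m ≈ 193 km.

t_c ≈ 2.32 d; D_c ≈ 3.36 mg/L; min DO ≈ 6.42 mg/L; x_c ≈ 193 km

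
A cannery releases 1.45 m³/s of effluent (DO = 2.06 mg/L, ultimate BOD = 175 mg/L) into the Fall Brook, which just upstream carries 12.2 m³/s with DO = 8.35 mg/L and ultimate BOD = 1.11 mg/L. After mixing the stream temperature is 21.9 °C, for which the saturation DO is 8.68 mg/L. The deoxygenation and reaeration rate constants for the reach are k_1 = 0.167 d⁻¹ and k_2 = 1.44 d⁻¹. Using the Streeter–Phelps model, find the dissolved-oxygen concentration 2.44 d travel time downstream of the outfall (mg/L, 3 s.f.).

Mixed DO = (12.2×8.35 + 1.45×2.06)/(12.2+1.45) = 104.9/13.65 = 7.682 mg/L.
Mixed L₀ = (12.2×1.11 + 1.45×175)/(13.65) = 267.3/13.65 = 19.58 mg/L.
Initial deficit D₀ = C_s − DO₀ = 8.68 − 7.682 = 0.9982 mg/L.
D(2.44) = [0.167×19.58/(1.44−0.167)](e^(−0.167×2.44) − e^(−1.44×2.44)) + 0.9982 e^(−1.44×2.44)
= 2.569 × (0.6653 − 0.02979) + 0.9982 × 0.02979 = 1.662 mg/L.
DO = 8.68 − 1.662 = 7.018 mg/L.

DO ≈ 7.02 mg/L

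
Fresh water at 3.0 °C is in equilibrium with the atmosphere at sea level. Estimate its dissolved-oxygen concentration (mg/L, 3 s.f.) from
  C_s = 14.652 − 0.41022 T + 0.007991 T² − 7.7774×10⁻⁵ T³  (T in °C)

C_s = 14.652 − 0.41022×3.0 + 0.007991×3.0² − 7.7774×10⁻⁵×3.0³ = 13.49 mg/L.

C_s ≈ 13.5 mg/L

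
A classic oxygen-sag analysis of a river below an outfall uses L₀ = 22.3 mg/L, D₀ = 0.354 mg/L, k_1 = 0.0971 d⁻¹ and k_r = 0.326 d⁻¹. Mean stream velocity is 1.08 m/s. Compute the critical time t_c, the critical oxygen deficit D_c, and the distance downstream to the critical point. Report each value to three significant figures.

t_c = [1/(k_r−k_1)] ln[(k_r/k_1)(1 − D₀(k_r−k_1)/(k_1 L₀))]
= [1/(0.326−0.0971)] ln[(0.326/0.0971)(1 − 0.354×0.2289/(0.0971×22.3))]
= (1/0.2289) ln[3.357 × 0.9626] = 4.369 × ln(3.232) = 4.369 × 1.173 = 5.125 d.
D_c = (k_1/k_r) L₀ e^(−k_1 t_c) = (0.0971/0.326) × 22.3 × e^(−0.0971×5.125) = 0.2979 × 22.3 × 0.6080 = 4.038 mg/L.
x_c = v t_c = 1.08 m/s × 5.125 d × 86400 s/d = 478200 m ≈ 478 km.

t_c ≈ 5.12 d; D_c ≈ 4.04 mg/L; x_c ≈ 478 km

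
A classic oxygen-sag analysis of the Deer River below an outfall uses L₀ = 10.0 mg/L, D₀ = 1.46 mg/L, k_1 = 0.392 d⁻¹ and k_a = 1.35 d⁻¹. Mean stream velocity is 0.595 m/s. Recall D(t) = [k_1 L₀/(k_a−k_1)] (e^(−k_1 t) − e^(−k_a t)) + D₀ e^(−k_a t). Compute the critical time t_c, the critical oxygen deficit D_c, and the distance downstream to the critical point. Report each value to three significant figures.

At the critical point dD/dt = 0, so k_1 L₀ e^(−k_1 t) = k_a D. Substituting D(t) from the Streeter–Phelps equation and solving for t gives
t_c = ln[(k_a/k_1)(1 − D₀(k_a−k_1)/(k_1 L₀))] / (k_a−k_1).
Here k_a−k_1 = 0.9580 d⁻¹ and 1 − D₀(k_a−k_1)/(k_1 L₀) = 1 − 1.46×0.9580/(0.392×10.0) = 0.6432, so
t_c = ln(3.444 × 0.6432) / 0.9580 = 0.7953 / 0.9580 = 0.8302 d.
D_c = (k_1/k_a) L₀ e^(−k_1 t_c) = (0.392/1.35) × 10.0 × e^(−0.392×0.8302) = 0.2904 × 10.0 × 0.7222 = 2.097 mg/L.
x_c = v t_c = 0.595 m/s × 0.8302 d × 86400 s/d = 42680 m ≈ 42.7 km.

t_c ≈ 0.830 d; D_c ≈ 2.10 mg/L; x_c ≈ 42.7 km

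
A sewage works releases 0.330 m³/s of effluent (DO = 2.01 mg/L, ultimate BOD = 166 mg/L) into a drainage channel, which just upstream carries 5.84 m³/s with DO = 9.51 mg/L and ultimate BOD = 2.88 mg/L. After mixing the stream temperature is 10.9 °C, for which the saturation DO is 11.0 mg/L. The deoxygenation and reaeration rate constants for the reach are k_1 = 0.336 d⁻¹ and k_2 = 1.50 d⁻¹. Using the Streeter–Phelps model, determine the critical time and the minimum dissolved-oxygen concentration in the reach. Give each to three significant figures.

t_c ≈ 0.571 d; minimum DO ≈ 8.85 mg/L

Mixed DO = (5.84×9.51 + 0.330×2.01)/(5.84+0.330) = 56.20/6.170 = 9.109 mg/L.
Mixed L₀ = (5.84×2.88 + 0.330×166)/(6.170) = 71.60/6.170 = 11.60 mg/L.
Initial deficit D₀ = C_s − DO₀ = 11.0 − 9.109 = 1.891 mg/L.
t_c = (1/1.164) ln[(1.50/0.336)(1 − 1.891×1.164/(0.336×11.60))] = 0.8591 × ln(1.944) = 0.5710 d.
D_c = (0.336/1.50) × 11.60 × e^(−0.336×0.5710) = 0.2240 × 11.60 × 0.8254 = 2.146 mg/L.
Minimum DO = 11.0 − 2.146 = 8.854 mg/L.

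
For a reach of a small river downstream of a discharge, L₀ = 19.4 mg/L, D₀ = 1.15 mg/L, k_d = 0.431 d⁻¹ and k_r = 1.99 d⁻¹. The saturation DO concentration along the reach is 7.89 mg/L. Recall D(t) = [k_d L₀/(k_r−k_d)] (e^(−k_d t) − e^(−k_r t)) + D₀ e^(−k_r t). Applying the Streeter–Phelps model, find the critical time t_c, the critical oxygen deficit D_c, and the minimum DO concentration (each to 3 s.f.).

t_c = [1/(k_r−k_d)] ln[(k_r/k_d)(1 − D₀(k_r−k_d)/(k_d L₀))]
= [1/(1.99−0.431)] ln[(1.99/0.431)(1 − 1.15×1.559/(0.431×19.4))]
= (1/1.559) ln[4.617 × 0.7856] = 0.6414 × ln(3.627) = 0.6414 × 1.288 = 0.8265 d.
L(t_c) = L₀ e^(−k_d t_c) = 19.4 × 0.7003 = 13.59 mg/L, and at the critical point k_r D_c = k_d L, so D_c = (0.431/1.99) × 13.59 = 2.943 mg/L.
Minimum DO = C_s − D_c = 7.89 − 2.943 = 4.947 mg/L.

t_c ≈ 0.826 d; D_c ≈ 2.94 mg/L; min DO ≈ 4.95 mg/L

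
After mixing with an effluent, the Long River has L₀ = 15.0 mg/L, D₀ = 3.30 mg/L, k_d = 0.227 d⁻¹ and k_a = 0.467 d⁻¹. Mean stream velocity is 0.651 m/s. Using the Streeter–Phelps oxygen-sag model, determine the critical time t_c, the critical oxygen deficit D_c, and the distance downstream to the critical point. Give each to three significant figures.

t_c = [1/(k_a−k_d)] ln[(k_a/k_d)(1 − D₀(k_a−k_d)/(k_d L₀))]
= [1/(0.467−0.227)] ln[(0.467/0.227)(1 − 3.30×0.2400/(0.227×15.0))]
= (1/0.2400) ln[2.057 × 0.7674] = 4.167 × ln(1.579) = 4.167 × 0.4566 = 1.903 d.
L(t_c) = L₀ e^(−k_d t_c) = 15.0 × 0.6493 = 9.739 mg/L, and at the critical point k_a D_c = k_d L, so D_c = (0.227/0.467) × 9.739 = 4.734 mg/L.
x_c = v t_c = 0.651 m/s × 1.903 d × 86400 s/d = 107000 m ≈ 107 km.

t_c ≈ 1.90 d; D_c ≈ 4.73 mg/L; x_c ≈ 107 km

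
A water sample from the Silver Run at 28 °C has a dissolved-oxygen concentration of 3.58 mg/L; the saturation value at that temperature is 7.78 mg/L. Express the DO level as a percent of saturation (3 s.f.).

46.0 % saturation

% saturation = C/C_s × 100 = 3.58/7.78 × 100 = 46.0 %.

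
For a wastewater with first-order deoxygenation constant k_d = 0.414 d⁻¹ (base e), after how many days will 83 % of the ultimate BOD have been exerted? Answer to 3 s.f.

y/L₀ = 1 − e^(−k_d t) = 0.83 ⇒ e^(−k_d t) = 0.170
t = −ln(0.170) / 0.414 = 1.772 / 0.414 = 4.280 d.

t ≈ 4.28 d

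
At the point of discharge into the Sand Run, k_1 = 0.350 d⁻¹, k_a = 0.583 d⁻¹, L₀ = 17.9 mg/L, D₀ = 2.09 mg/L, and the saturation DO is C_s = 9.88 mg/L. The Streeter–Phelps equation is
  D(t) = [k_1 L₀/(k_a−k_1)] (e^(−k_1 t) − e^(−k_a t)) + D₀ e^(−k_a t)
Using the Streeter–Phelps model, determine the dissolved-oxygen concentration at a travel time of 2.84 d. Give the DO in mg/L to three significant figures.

DO ≈ 4.66 mg/L

k_1 L₀/(k_a−k_1) = 0.350×17.9/(0.583−0.350) = 6.265/0.2330 = 26.89 mg/L.
e^(−k_1 t) = e^(−0.350×2.840) = 0.3701; e^(−k_a t) = e^(−0.583×2.840) = 0.1910.
D = 26.89 × (0.3701 − 0.1910) + 2.09 × 0.1910 = 4.817 + 0.3991 = 5.216 mg/L.
DO = C_s − D = 9.88 − 5.216 = 4.664 mg/L.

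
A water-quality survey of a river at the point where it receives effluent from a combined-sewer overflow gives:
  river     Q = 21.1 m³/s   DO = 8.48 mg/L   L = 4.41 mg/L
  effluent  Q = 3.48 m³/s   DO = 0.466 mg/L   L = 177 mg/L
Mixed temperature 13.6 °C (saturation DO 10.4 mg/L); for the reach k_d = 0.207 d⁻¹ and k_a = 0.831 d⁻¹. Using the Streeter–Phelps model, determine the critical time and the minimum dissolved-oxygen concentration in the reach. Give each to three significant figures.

Mixed DO = (21.1×8.48 + 3.48×0.466)/(21.1+3.48) = 180.5/24.58 = 7.345 mg/L.
Mixed L₀ = (21.1×4.41 + 3.48×177)/(24.58) = 709.0/24.58 = 28.85 mg/L.
Initial deficit D₀ = C_s − DO₀ = 10.4 − 7.345 = 3.055 mg/L.
t_c = (1/0.6240) ln[(0.831/0.207)(1 − 3.055×0.6240/(0.207×28.85))] = 1.603 × ln(2.733) = 1.611 d.
D_c = (0.207/0.831) × 28.85 × e^(−0.207×1.611) = 0.2491 × 28.85 × 0.7164 = 5.147 mg/L.
Minimum DO = 10.4 − 5.147 = 5.253 mg/L.

t_c ≈ 1.61 d; minimum DO ≈ 5.25 mg/L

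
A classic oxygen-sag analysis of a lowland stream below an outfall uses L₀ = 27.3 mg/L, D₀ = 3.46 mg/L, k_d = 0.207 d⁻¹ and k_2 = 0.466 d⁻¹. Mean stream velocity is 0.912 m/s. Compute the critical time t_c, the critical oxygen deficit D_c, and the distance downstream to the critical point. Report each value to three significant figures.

With k_2/k_d = 2.251 and 1 − D₀(k_2−k_d)/(k_d L₀) = 0.8414,
t_c = ln(2.251 × 0.8414) / (0.466 − 0.207) = ln(1.894) / 0.2590 = 0.6388/0.2590 = 2.466 d.
L(t_c) = L₀ e^(−k_d t_c) = 27.3 × 0.6002 = 16.38 mg/L, and at the critical point k_2 D_c = k_d L, so D_c = (0.207/0.466) × 16.38 = 7.278 mg/L.
x_c = v t_c = 0.912 m/s × 2.466 d × 86400 s/d = 194300 m ≈ 194 km.

t_c ≈ 2.47 d; D_c ≈ 7.28 mg/L; x_c ≈ 194 km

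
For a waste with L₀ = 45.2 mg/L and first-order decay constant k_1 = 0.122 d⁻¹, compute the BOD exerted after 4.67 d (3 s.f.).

y_t = L₀(1 − e^(−k_1 t)) = 45.2 × (1 − e^(−0.122×4.67))
= 45.2 × (1 − 0.5657) = 45.2 × 0.4343 = 19.63 mg/L.

y ≈ 19.6 mg/L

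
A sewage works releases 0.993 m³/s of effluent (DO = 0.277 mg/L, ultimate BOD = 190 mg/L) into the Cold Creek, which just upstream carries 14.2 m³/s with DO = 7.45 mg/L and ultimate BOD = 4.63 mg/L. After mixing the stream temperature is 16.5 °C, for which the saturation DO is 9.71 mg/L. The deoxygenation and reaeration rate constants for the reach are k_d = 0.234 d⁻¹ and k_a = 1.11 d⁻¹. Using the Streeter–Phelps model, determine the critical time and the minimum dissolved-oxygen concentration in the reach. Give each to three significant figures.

t_c ≈ 0.702 d; minimum DO ≈ 6.71 mg/L

Mixed DO = (14.2×7.45 + 0.993×0.277)/(14.2+0.993) = 106.1/15.19 = 6.981 mg/L.
Mixed L₀ = (14.2×4.63 + 0.993×190)/(15.19) = 254.4/15.19 = 16.75 mg/L.
Initial deficit D₀ = C_s − DO₀ = 9.71 − 6.981 = 2.729 mg/L.
t_c = (1/0.8760) ln[(1.11/0.234)(1 − 2.729×0.8760/(0.234×16.75))] = 1.142 × ln(1.850) = 0.7021 d.
D_c = (0.234/1.11) × 16.75 × e^(−0.234×0.7021) = 0.2108 × 16.75 × 0.8485 = 2.995 mg/L.
Minimum DO = 9.71 − 2.995 = 6.715 mg/L.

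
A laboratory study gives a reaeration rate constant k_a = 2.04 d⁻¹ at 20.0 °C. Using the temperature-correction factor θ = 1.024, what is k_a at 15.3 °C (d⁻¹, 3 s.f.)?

k_a(T₂) = k_a(T₁) · θ^(T₂−T₁) = 2.04 × 1.024^(15.3−20.0)
= 2.04 × 1.024^-4.70 = 2.04 × 0.8945 = 1.825 d⁻¹.

k_a ≈ 1.82 d⁻¹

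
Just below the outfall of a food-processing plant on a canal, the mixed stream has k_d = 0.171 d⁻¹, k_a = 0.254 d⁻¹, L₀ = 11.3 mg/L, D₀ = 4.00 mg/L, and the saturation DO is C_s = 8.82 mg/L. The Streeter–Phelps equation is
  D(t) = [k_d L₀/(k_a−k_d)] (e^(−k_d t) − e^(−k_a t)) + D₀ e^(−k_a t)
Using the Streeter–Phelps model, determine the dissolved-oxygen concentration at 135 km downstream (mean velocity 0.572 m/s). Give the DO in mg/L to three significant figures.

DO ≈ 3.86 mg/L

Travel time t = x/v = 135 km / (0.572 m/s) = 135000 m / 0.572 m/s = 236000 s = 2.732 d.
k_d L₀/(k_a−k_d) = 0.171×11.3/(0.254−0.171) = 1.932/0.08300 = 23.28 mg/L.
e^(−k_d t) = e^(−0.171×2.732) = 0.6268; e^(−k_a t) = e^(−0.254×2.732) = 0.4997.
D = 23.28 × (0.6268 − 0.4997) + 4.00 × 0.4997 = 2.960 + 1.999 = 4.959 mg/L.
DO = C_s − D = 8.82 − 4.959 = 3.861 mg/L.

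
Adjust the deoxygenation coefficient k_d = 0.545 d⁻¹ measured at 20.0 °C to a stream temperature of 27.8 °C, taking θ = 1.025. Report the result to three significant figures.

k_d(T₂) = k_d(T₁) · θ^(T₂−T₁) = 0.545 × 1.025^(27.8−20.0)
= 0.545 × 1.025^7.80 = 0.545 × 1.212 = 0.6608 d⁻¹.

k_d ≈ 0.661 d⁻¹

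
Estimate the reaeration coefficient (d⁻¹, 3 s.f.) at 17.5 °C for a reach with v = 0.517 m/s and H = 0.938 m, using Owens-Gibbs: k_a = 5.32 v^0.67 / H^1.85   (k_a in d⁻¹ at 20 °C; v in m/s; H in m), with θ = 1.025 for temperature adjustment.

k_a(20) = 5.32 × 0.517^0.67 / 0.938^1.85 = 5.32 × 0.6427 / 0.8883 = 3.849 d⁻¹.
k_a(17.5) = 3.849 × 1.025^(17.5−20) = 3.849 × 0.9401 = 3.619 d⁻¹.

k_a ≈ 3.62 d⁻¹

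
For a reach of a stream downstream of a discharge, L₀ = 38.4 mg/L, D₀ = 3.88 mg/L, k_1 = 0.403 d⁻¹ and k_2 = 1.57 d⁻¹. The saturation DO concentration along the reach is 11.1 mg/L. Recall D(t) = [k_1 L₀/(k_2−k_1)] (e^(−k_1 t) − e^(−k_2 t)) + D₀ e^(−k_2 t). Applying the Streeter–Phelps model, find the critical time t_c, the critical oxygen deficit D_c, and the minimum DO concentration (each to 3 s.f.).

t_c ≈ 0.869 d; D_c ≈ 6.95 mg/L; min DO ≈ 4.15 mg/L

At the critical point dD/dt = 0, so k_1 L₀ e^(−k_1 t) = k_2 D. Substituting D(t) from the Streeter–Phelps equation and solving for t gives
t_c = ln[(k_2/k_1)(1 − D₀(k_2−k_1)/(k_1 L₀))] / (k_2−k_1).
Here k_2−k_1 = 1.167 d⁻¹ and 1 − D₀(k_2−k_1)/(k_1 L₀) = 1 − 3.88×1.167/(0.403×38.4) = 0.7074, so
t_c = ln(3.896 × 0.7074) / 1.167 = 1.014 / 1.167 = 0.8687 d.
D_c = (k_1/k_2) L₀ e^(−k_1 t_c) = (0.403/1.57) × 38.4 × e^(−0.403×0.8687) = 0.2567 × 38.4 × 0.7046 = 6.945 mg/L.
Minimum DO = C_s − D_c = 11.1 − 6.945 = 4.155 mg/L.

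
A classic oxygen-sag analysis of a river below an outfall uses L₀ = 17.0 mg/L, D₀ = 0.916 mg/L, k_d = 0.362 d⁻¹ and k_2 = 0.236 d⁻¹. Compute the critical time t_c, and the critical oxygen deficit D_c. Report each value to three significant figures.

t_c = [1/(k_2−k_d)] ln[(k_2/k_d)(1 − D₀(k_2−k_d)/(k_d L₀))]
= [1/(0.236−0.362)] ln[(0.236/0.362)(1 − 0.916×-0.1260/(0.362×17.0))]
= (1/-0.1260) ln[0.6519 × 1.019] = -7.937 × ln(0.6642) = -7.937 × -0.4092 = 3.248 d.
D_c = (k_d/k_2) L₀ e^(−k_d t_c) = (0.362/0.236) × 17.0 × e^(−0.362×3.248) = 1.534 × 17.0 × 0.3086 = 8.047 mg/L.

t_c ≈ 3.25 d; D_c ≈ 8.05 mg/L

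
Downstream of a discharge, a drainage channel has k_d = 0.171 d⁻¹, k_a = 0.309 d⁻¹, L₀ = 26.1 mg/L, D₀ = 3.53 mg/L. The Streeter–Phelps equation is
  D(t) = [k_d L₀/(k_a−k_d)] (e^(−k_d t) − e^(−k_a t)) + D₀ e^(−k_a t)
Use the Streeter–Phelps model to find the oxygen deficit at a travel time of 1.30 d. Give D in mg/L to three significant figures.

k_d L₀/(k_a−k_d) = 0.171×26.1/(0.309−0.171) = 4.463/0.1380 = 32.34 mg/L.
e^(−k_d t) = e^(−0.171×1.300) = 0.8007; e^(−k_a t) = e^(−0.309×1.300) = 0.6692.
D = 32.34 × (0.8007 − 0.6692) + 3.53 × 0.6692 = 4.253 + 2.362 = 6.615 mg/L.

D ≈ 6.61 mg/L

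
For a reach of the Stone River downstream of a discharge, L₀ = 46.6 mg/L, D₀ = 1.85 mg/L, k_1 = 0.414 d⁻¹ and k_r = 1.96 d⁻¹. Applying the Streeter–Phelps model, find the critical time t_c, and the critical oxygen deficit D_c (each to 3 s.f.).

t_c = [1/(k_r−k_1)] ln[(k_r/k_1)(1 − D₀(k_r−k_1)/(k_1 L₀))]
= [1/(1.96−0.414)] ln[(1.96/0.414)(1 − 1.85×1.546/(0.414×46.6))]
= (1/1.546) ln[4.734 × 0.8517] = 0.6468 × ln(4.032) = 0.6468 × 1.394 = 0.9019 d.
D_c = (k_1/k_r) L₀ e^(−k_1 t_c) = (0.414/1.96) × 46.6 × e^(−0.414×0.9019) = 0.2112 × 46.6 × 0.6884 = 6.776 mg/L.

t_c ≈ 0.902 d; D_c ≈ 6.78 mg/L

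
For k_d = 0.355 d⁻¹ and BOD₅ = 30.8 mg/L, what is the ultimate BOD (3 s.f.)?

BOD₅ = L₀(1 − e^(−5k_d)) ⇒ L₀ = BOD₅ / (1 − e^(−5×0.355))
= 30.8 / (1 − 0.1695) = 30.8 / 0.8305 = 37.09 mg/L.

L₀ ≈ 37.1 mg/L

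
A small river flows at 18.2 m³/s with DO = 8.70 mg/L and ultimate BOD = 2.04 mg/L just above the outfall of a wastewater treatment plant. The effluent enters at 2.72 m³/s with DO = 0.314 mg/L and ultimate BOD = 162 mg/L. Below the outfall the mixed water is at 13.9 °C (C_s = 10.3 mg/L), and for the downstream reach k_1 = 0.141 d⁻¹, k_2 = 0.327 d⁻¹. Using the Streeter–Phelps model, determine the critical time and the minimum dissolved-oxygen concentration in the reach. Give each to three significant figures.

Mixed DO = (18.2×8.70 + 2.72×0.314)/(18.2+2.72) = 159.2/20.92 = 7.610 mg/L.
Mixed L₀ = (18.2×2.04 + 2.72×162)/(20.92) = 477.8/20.92 = 22.84 mg/L.
Initial deficit D₀ = C_s − DO₀ = 10.3 − 7.610 = 2.690 mg/L.
t_c = (1/0.1860) ln[(0.327/0.141)(1 − 2.690×0.1860/(0.141×22.84))] = 5.376 × ln(1.959) = 3.615 d.
D_c = (0.141/0.327) × 22.84 × e^(−0.141×3.615) = 0.4312 × 22.84 × 0.6007 = 5.915 mg/L.
Minimum DO = 10.3 − 5.915 = 4.385 mg/L.

t_c ≈ 3.61 d; minimum DO ≈ 4.38 mg/L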